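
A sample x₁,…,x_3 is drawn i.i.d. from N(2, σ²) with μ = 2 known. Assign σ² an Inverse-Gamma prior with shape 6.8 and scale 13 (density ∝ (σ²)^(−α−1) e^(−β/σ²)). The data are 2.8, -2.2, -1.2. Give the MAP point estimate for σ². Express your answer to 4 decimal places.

σ̂²_MAP = 2.9312

Sum of squared deviations about the known mean: SS = (2.8−2)² + (-2.2−2)² + (-1.2−2)² = 28.52.
The Normal likelihood contributes (σ²)^(−n/2) exp(−SS/(2σ²)), so the posterior is Inverse-Gamma(α + n/2, β + SS/2) = Inverse-Gamma(8.3, 27.26).
The mode of Inverse-Gamma(a, b) is b/(a+1) = 27.26/9.3 ≈ 2.9312.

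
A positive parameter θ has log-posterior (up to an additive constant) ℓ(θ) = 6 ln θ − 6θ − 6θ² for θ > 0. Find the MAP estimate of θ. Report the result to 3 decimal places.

ℓ'(θ) = 6/θ − 6 − 12θ. Setting this to zero and multiplying by θ: 12θ² + 6θ − 6 = 0.
θ = (−6 + √(6² + 4·12·6)) / (2·12) = (−6 + √324) / 24 = (−6 + 18)/24 = 1/2.
ℓ''(θ) = −6/θ² − 12 < 0, confirming a maximum.

θ̂_MAP = 0.500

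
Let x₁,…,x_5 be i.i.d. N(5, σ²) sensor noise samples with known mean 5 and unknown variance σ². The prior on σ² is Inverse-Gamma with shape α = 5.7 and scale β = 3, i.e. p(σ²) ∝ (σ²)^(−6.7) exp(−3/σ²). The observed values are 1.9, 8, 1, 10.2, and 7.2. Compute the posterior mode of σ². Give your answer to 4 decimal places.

Sum of squared deviations about the known mean: SS = (1.9−5)² + (8−5)² + (1−5)² + (10.2−5)² + (7.2−5)² = 66.49.
The Normal likelihood contributes (σ²)^(−n/2) exp(−SS/(2σ²)), so the posterior is Inverse-Gamma(α + n/2, β + SS/2) = Inverse-Gamma(8.2, 36.245).
The mode of Inverse-Gamma(a, b) is b/(a+1) = 36.245/9.2 ≈ 3.9397.

σ̂²_MAP = 3.9397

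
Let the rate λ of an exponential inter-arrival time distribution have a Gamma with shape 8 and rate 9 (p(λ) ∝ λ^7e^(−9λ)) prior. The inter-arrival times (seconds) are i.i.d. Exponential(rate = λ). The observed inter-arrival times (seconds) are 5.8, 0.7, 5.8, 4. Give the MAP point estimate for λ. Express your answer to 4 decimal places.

The Exponential(rate=λ) likelihood is ∝ λ^n e^(−λΣtᵢ). Here n = 4 and Σtᵢ = 5.8 + 0.7 + 5.8 + 4 = 16.3.
Posterior ∝ λ^7e^(−9λ) · λ^4e^(−16.3λ) = λ^11e^(−25.3λ), i.e. Gamma(12, 25.3).
Mode = (a−1)/b = 11/25.3 ≈ 0.4348.

λ̂_MAP = 0.4348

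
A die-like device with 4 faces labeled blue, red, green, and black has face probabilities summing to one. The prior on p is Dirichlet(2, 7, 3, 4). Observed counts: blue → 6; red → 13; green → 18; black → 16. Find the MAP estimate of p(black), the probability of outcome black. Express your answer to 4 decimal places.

The posterior is Dirichlet(αᵢ + nᵢ) = Dirichlet(8, 20, 21, 20).
For a Dirichlet(a₁,…,a_K) with all aᵢ > 1, the mode has j-th component (aⱼ − 1)/(Σaᵢ − K).
Here Σaᵢ = 69 and K = 4, so p(black) = (20 − 1)/(69 − 4) = 19/65 ≈ 0.2923.

MAP estimate of p(black) = 0.2923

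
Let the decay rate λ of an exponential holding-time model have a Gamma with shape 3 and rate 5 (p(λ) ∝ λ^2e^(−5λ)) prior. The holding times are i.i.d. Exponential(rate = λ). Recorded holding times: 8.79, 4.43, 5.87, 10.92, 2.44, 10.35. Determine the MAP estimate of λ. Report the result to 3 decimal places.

The Exponential(rate=λ) likelihood is ∝ λ^n e^(−λΣtᵢ). Here n = 6 and Σtᵢ = 8.79 + 4.43 + 5.87 + 10.92 + 2.44 + 10.35 = 42.80.
Posterior ∝ λ^2e^(−5λ) · λ^6e^(−42.80λ) = λ^8e^(−47.80λ), i.e. Gamma(9, 47.80).
Mode = (a−1)/b = 8/47.80 ≈ 0.167.

λ̂_MAP = 0.167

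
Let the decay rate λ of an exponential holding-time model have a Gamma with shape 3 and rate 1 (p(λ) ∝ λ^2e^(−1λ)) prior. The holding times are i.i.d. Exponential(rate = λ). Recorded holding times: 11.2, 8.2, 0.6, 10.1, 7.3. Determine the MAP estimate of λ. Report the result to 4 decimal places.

λ̂_MAP = 0.1823

The Exponential(rate=λ) likelihood is ∝ λ^n e^(−λΣtᵢ). Here n = 5 and Σtᵢ = 11.2 + 8.2 + 0.6 + 10.1 + 7.3 = 37.4.
Posterior ∝ λ^2e^(−1λ) · λ^5e^(−37.4λ) = λ^7e^(−38.4λ), i.e. Gamma(8, 38.4).
Mode = (a−1)/b = 7/38.4 ≈ 0.1823.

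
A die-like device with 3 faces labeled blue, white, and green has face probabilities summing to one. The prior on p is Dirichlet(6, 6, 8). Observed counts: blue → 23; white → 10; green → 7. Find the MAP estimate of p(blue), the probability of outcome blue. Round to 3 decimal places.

MAP estimate of p(blue) = 0.491

The posterior is Dirichlet(αᵢ + nᵢ) = Dirichlet(29, 16, 15).
For a Dirichlet(a₁,…,a_K) with all aᵢ > 1, the mode has j-th component (aⱼ − 1)/(Σaᵢ − K).
Here Σaᵢ = 60 and K = 3, so p(blue) = (29 − 1)/(60 − 3) = 28/57 ≈ 0.491.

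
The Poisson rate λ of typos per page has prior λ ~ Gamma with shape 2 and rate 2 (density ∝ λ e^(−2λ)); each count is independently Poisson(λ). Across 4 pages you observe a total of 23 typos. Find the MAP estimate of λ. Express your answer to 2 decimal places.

λ̂_MAP = 4.00

Σxᵢ = 23, n = 4.
Posterior ∝ λe^(−2λ) · λ^23e^(−4λ) = λ^24e^(−6λ), i.e. Gamma(shape=25, rate=6).
The mode of a Gamma(a, b) with a ≥ 1 (shape–rate) is (a−1)/b = 24/6 ≈ 4.00.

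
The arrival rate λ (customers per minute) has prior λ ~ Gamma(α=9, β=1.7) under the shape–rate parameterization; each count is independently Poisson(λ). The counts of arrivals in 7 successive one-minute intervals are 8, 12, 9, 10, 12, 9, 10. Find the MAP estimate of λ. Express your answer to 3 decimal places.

Σxᵢ = 8+12+9+10+12+9+10 = 70, with n = 7.
Posterior ∝ λ^8e^(−1.7λ) · λ^70e^(−7λ) = λ^78e^(−8.7λ), i.e. Gamma(shape=79, rate=8.7).
The mode of a Gamma(a, b) with a ≥ 1 (shape–rate) is (a−1)/b = 78/8.7 ≈ 8.966.

λ̂_MAP = 8.966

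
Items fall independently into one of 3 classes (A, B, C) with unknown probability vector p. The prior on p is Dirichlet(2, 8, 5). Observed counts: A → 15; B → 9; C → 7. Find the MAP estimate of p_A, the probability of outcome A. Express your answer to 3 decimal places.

MAP estimate of p_A = 0.372

The posterior is Dirichlet(αᵢ + nᵢ) = Dirichlet(17, 17, 12).
For a Dirichlet(a₁,…,a_K) with all aᵢ > 1, the mode has j-th component (aⱼ − 1)/(Σaᵢ − K).
Here Σaᵢ = 46 and K = 3, so p_A = (17 − 1)/(46 − 3) = 16/43 ≈ 0.372.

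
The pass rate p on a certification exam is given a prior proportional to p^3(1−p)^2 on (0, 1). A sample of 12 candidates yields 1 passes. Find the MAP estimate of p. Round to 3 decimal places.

p̂_MAP = 0.235

The prior density ∝ p^3(1−p)^2 is the kernel of Beta(4, 3).
Data: 1 success in 12 trials. The binomial likelihood contributes p(1−p)^11, so the posterior is Beta(4+1, 3+11) = Beta(5, 14).
For Beta(a, b) with a, b > 1 the mode is (a−1)/(a+b−2) = 4/17 ≈ 0.235.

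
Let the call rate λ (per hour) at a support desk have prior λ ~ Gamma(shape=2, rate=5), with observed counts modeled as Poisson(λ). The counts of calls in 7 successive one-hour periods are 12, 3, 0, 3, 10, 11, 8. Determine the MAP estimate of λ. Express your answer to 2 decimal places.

Σxᵢ = 12+3+0+3+10+11+8 = 47, with n = 7.
Posterior ∝ λe^(−5λ) · λ^47e^(−7λ) = λ^48e^(−12λ), i.e. Gamma(shape=49, rate=12).
The mode of a Gamma(a, b) with a ≥ 1 (shape–rate) is (a−1)/b = 48/12 ≈ 4.00.

λ̂_MAP = 4.00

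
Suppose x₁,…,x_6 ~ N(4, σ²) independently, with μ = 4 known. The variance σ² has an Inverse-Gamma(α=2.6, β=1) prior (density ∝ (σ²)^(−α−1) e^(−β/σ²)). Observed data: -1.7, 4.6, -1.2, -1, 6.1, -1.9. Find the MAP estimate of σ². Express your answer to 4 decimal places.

Sum of squared deviations about the known mean: SS = (-1.7−4)² + (4.6−4)² + (-1.2−4)² + (-1−4)² + (6.1−4)² + (-1.9−4)² = 124.11.
The Normal likelihood contributes (σ²)^(−n/2) exp(−SS/(2σ²)), so the posterior is Inverse-Gamma(α + n/2, β + SS/2) = Inverse-Gamma(5.6, 63.055).
The mode of Inverse-Gamma(a, b) is b/(a+1) = 63.055/6.6 ≈ 9.5538.

σ̂²_MAP = 9.5538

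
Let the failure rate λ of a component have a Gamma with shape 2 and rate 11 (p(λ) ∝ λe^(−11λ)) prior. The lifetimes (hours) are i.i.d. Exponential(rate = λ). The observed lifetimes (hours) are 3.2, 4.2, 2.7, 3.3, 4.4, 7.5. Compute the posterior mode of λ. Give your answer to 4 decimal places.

The Exponential(rate=λ) likelihood is ∝ λ^n e^(−λΣtᵢ). Here n = 6 and Σtᵢ = 3.2 + 4.2 + 2.7 + 3.3 + 4.4 + 7.5 = 25.3.
Posterior ∝ λe^(−11λ) · λ^6e^(−25.3λ) = λ^7e^(−36.3λ), i.e. Gamma(8, 36.3).
Mode = (a−1)/b = 7/36.3 ≈ 0.1928.

λ̂_MAP = 0.1928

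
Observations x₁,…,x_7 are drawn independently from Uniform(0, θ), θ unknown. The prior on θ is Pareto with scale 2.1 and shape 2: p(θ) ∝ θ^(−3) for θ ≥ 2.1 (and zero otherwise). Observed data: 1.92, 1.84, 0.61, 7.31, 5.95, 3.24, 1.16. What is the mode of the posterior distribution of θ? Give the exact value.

The Uniform(0, θ) likelihood is θ^(−n) for θ ≥ max(xᵢ), zero otherwise. Here max(xᵢ) = 7.31.
Posterior ∝ θ^(−3) · θ^(−7) = θ^(−10) on θ ≥ max(2.1, 7.31) = 7.31.
This density is strictly decreasing in θ, so the posterior mode lies at the lower boundary of the support.

θ̂_MAP = 7.31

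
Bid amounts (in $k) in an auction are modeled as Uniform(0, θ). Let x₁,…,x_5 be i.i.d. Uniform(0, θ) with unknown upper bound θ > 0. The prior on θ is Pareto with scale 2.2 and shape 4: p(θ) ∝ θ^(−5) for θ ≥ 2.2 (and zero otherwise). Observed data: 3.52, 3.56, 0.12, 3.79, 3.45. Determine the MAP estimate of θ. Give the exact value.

The Uniform(0, θ) likelihood is θ^(−n) for θ ≥ max(xᵢ), zero otherwise. Here max(xᵢ) = 3.79.
Posterior ∝ θ^(−5) · θ^(−5) = θ^(−10) on θ ≥ max(2.2, 3.79) = 3.79.
This density is strictly decreasing in θ, so the posterior mode lies at the lower boundary of the support.

θ̂_MAP = 3.79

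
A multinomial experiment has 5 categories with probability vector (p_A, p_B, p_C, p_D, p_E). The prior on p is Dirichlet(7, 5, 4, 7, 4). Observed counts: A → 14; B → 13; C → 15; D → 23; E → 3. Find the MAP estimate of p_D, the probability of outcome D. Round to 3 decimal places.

The posterior is Dirichlet(αᵢ + nᵢ) = Dirichlet(21, 18, 19, 30, 7).
For a Dirichlet(a₁,…,a_K) with all aᵢ > 1, the mode has j-th component (aⱼ − 1)/(Σaᵢ − K).
Here Σaᵢ = 95 and K = 5, so p_D = (30 − 1)/(95 − 5) = 29/90 ≈ 0.322.

MAP estimate of p_D = 0.322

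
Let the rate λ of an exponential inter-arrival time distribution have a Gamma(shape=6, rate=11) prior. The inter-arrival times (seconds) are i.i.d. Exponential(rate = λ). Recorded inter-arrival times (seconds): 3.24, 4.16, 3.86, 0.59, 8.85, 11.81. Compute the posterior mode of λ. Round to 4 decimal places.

λ̂_MAP = 0.2528

The Exponential(rate=λ) likelihood is ∝ λ^n e^(−λΣtᵢ). Here n = 6 and Σtᵢ = 3.24 + 4.16 + 3.86 + 0.59 + 8.85 + 11.81 = 32.51.
Posterior ∝ λ^5e^(−11λ) · λ^6e^(−32.51λ) = λ^11e^(−43.51λ), i.e. Gamma(12, 43.51).
Mode = (a−1)/b = 11/43.51 ≈ 0.2528.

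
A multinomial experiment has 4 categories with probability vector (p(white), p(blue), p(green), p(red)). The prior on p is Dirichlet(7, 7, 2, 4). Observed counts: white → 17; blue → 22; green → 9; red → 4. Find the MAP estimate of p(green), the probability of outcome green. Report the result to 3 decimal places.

The posterior is Dirichlet(αᵢ + nᵢ) = Dirichlet(24, 29, 11, 8).
For a Dirichlet(a₁,…,a_K) with all aᵢ > 1, the mode has j-th component (aⱼ − 1)/(Σaᵢ − K).
Here Σaᵢ = 72 and K = 4, so p(green) = (11 − 1)/(72 − 4) = 10/68 ≈ 0.147.

MAP estimate of p(green) = 0.147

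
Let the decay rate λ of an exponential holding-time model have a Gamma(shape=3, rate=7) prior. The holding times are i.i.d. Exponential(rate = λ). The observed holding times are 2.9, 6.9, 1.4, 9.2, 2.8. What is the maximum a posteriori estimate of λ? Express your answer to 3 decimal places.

λ̂_MAP = 0.232

The Exponential(rate=λ) likelihood is ∝ λ^n e^(−λΣtᵢ). Here n = 5 and Σtᵢ = 2.9 + 6.9 + 1.4 + 9.2 + 2.8 = 23.2.
Posterior ∝ λ^2e^(−7λ) · λ^5e^(−23.2λ) = λ^7e^(−30.2λ), i.e. Gamma(8, 30.2).
Mode = (a−1)/b = 7/30.2 ≈ 0.232.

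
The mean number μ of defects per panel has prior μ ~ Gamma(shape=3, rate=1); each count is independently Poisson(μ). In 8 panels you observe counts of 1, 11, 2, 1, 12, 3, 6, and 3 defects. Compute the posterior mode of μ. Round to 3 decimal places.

Σxᵢ = 1+11+2+1+12+3+6+3 = 39, with n = 8.
Posterior ∝ μ^2e^(−1μ) · μ^39e^(−8μ) = μ^41e^(−9μ), i.e. Gamma(shape=42, rate=9).
The mode of a Gamma(a, b) with a ≥ 1 (shape–rate) is (a−1)/b = 41/9 ≈ 4.556.

μ̂_MAP = 4.556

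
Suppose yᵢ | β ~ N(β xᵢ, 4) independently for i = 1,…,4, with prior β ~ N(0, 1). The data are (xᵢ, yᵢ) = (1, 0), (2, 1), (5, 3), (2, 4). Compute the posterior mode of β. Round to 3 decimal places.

log p(β | y) = −Σ(yᵢ − βxᵢ)²/(2·4) − β²/(2·1) + const.
Setting the derivative to zero: Σxᵢ(yᵢ − βxᵢ)/4 − β/1 = 0, so β = Σxᵢyᵢ / (Σxᵢ² + σ²/τ²).
Σxᵢyᵢ = 1·0 + 2·1 + 5·3 + 2·4 = 25; Σxᵢ² = 34; σ²/τ² = 4.
β̂_MAP = 25 / (34 + 4) = 25/38 ≈ 0.658.

β̂_MAP = 0.658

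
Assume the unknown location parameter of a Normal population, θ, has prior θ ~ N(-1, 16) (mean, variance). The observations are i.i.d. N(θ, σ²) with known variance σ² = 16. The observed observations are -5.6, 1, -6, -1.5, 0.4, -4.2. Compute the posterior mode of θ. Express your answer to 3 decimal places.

θ̂_MAP = -2.414

n = 6; x̄ = ((-5.6) + 1 + (-6) + (-1.5) + 0.4 + (-4.2))/6 = -15.9/6 = -2.65.
For a Normal prior and Normal likelihood with known variance, the posterior is Normal; its mode equals its mean, the precision-weighted average.
Prior precision 1/σ₀² = 1/16 = 0.0625; data precision n/σ² = 6/16 = 0.375.
θ̂ = (0.0625·(-1) + 0.375·(-2.65)) / (0.0625 + 0.375) = (-1.05625)/0.4375 = -169/70 ≈ -2.414.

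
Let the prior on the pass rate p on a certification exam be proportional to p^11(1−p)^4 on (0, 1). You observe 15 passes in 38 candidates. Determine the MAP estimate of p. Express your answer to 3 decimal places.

The prior density ∝ p^11(1−p)^4 is the kernel of Beta(12, 5).
Data: 15 successes in 38 trials. The binomial likelihood contributes p^15(1−p)^23, so the posterior is Beta(12+15, 5+23) = Beta(27, 28).
For Beta(a, b) with a, b > 1 the mode is (a−1)/(a+b−2) = 26/53 ≈ 0.491.

p̂_MAP = 0.491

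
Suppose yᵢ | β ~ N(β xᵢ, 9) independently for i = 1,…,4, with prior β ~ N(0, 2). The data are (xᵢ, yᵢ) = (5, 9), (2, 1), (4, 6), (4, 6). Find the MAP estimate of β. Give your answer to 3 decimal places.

β̂_MAP = 1.450

log p(β | y) = −Σ(yᵢ − βxᵢ)²/(2·9) − β²/(2·2) + const.
Setting the derivative to zero: Σxᵢ(yᵢ − βxᵢ)/9 − β/2 = 0, so β = Σxᵢyᵢ / (Σxᵢ² + σ²/τ²).
Σxᵢyᵢ = 5·9 + 2·1 + 4·6 + 4·6 = 95; Σxᵢ² = 61; σ²/τ² = 4.5.
β̂_MAP = 95 / (61 + 4.5) = 95/65.5 ≈ 1.450.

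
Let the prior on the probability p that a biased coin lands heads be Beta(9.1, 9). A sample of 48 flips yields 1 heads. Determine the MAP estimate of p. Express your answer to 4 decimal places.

Prior: Beta(9.1, 9).
Data: 1 success in 48 trials. The binomial likelihood contributes p(1−p)^47, so the posterior is Beta(9.1+1, 9+47) = Beta(10.1, 56).
For Beta(a, b) with a, b > 1 the mode is (a−1)/(a+b−2) = 9.1/64.1 ≈ 0.1420.

p̂_MAP = 0.1420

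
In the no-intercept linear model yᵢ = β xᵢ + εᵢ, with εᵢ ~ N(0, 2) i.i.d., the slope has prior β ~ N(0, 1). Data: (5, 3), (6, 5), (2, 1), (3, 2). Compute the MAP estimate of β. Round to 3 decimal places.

β̂_MAP = 0.697

log p(β | y) = −Σ(yᵢ − βxᵢ)²/(2·2) − β²/(2·1) + const.
Setting the derivative to zero: Σxᵢ(yᵢ − βxᵢ)/2 − β/1 = 0, so β = Σxᵢyᵢ / (Σxᵢ² + σ²/τ²).
Σxᵢyᵢ = 5·3 + 6·5 + 2·1 + 3·2 = 53; Σxᵢ² = 74; σ²/τ² = 2.
β̂_MAP = 53 / (74 + 2) = 53/76 ≈ 0.697.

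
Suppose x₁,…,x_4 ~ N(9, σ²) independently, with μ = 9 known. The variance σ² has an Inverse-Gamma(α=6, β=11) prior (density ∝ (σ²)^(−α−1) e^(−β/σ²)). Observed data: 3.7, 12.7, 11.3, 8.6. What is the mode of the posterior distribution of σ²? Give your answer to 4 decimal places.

Sum of squared deviations about the known mean: SS = (3.7−9)² + (12.7−9)² + (11.3−9)² + (8.6−9)² = 47.23.
The Normal likelihood contributes (σ²)^(−n/2) exp(−SS/(2σ²)), so the posterior is Inverse-Gamma(α + n/2, β + SS/2) = Inverse-Gamma(8, 34.615).
The mode of Inverse-Gamma(a, b) is b/(a+1) = 34.615/9 ≈ 3.8461.

σ̂²_MAP = 3.8461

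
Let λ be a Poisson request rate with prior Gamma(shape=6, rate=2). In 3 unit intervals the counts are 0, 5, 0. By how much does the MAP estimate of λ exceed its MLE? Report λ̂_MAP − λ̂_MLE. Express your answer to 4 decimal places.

Σxᵢ = 5. Posterior is Gamma(11, 5); MAP = (11−1)/5 = 10/5 ≈ 2.00000.
MLE = x̄ = 5/3 ≈ 1.66667.
Difference = 10/5 − 5/3 = 1/3 ≈ 0.3333.

MAP − MLE = 0.3333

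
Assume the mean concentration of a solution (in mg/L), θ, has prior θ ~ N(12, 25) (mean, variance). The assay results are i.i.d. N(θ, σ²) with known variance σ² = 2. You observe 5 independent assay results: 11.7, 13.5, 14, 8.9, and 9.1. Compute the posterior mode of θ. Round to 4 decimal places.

θ̂_MAP = 11.4488

n = 5; x̄ = (11.7 + 13.5 + 14 + 8.9 + 9.1)/5 = 57.2/5 = 11.44.
For a Normal prior and Normal likelihood with known variance, the posterior is Normal; its mode equals its mean, the precision-weighted average.
Prior precision 1/σ₀² = 1/25 = 0.04; data precision n/σ² = 5/2 = 2.5.
θ̂ = (0.04·12 + 2.5·11.44) / (0.04 + 2.5) = 29.08/2.54 = 1454/127 ≈ 11.4488.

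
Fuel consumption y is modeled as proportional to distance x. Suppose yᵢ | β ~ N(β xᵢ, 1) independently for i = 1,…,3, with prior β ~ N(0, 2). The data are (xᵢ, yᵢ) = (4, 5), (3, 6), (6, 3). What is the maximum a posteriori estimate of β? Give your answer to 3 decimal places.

log p(β | y) = −Σ(yᵢ − βxᵢ)²/(2·1) − β²/(2·2) + const.
Setting the derivative to zero: Σxᵢ(yᵢ − βxᵢ)/1 − β/2 = 0, so β = Σxᵢyᵢ / (Σxᵢ² + σ²/τ²).
Σxᵢyᵢ = 4·5 + 3·6 + 6·3 = 56; Σxᵢ² = 61; σ²/τ² = 0.5.
β̂_MAP = 56 / (61 + 0.5) = 56/61.5 ≈ 0.911.

β̂_MAP = 0.911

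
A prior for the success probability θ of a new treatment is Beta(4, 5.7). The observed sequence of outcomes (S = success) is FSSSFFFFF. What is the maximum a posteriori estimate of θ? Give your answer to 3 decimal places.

Prior: Beta(4, 5.7).
Data: 3 successes in 9 trials (from the sequence). The binomial likelihood contributes θ^3(1−θ)^6, so the posterior is Beta(4+3, 5.7+6) = Beta(7, 11.7).
For Beta(a, b) with a, b > 1 the mode is (a−1)/(a+b−2) = 6/16.7 ≈ 0.359.

θ̂_MAP = 0.359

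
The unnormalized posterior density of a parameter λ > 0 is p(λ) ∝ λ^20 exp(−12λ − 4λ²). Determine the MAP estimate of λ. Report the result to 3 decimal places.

ℓ'(λ) = 20/λ − 12 − 8λ. Setting this to zero and multiplying by λ: 8λ² + 12λ − 20 = 0.
λ = (−12 + √(12² + 4·8·20)) / (2·8) = (−12 + √784) / 16 = (−12 + 28)/16 = 1.
ℓ''(λ) = −20/λ² − 8 < 0, confirming a maximum.

λ̂_MAP = 1.000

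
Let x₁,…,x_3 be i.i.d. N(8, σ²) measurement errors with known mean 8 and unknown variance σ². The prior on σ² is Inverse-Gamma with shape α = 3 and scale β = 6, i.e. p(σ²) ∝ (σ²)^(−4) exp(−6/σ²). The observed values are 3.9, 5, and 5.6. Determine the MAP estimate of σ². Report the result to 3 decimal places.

Sum of squared deviations about the known mean: SS = (3.9−8)² + (5−8)² + (5.6−8)² = 31.57.
The Normal likelihood contributes (σ²)^(−n/2) exp(−SS/(2σ²)), so the posterior is Inverse-Gamma(α + n/2, β + SS/2) = Inverse-Gamma(4.5, 21.785).
The mode of Inverse-Gamma(a, b) is b/(a+1) = 21.785/5.5 ≈ 3.961.

σ̂²_MAP = 3.961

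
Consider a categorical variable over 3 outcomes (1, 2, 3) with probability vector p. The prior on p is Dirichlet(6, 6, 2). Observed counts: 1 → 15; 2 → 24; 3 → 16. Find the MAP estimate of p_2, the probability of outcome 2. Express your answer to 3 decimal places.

MAP estimate: 0.439

The posterior is Dirichlet(αᵢ + nᵢ) = Dirichlet(21, 30, 18).
For a Dirichlet(a₁,…,a_K) with all aᵢ > 1, the mode has j-th component (aⱼ − 1)/(Σaᵢ − K).
Here Σaᵢ = 69 and K = 3, so p_2 = (30 − 1)/(69 − 3) = 29/66 ≈ 0.439.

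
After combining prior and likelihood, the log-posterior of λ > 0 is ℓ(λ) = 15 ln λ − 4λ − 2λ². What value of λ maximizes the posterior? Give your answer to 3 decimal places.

λ̂_MAP = 1.500

ℓ'(λ) = 15/λ − 4 − 4λ. Setting this to zero and multiplying by λ: 4λ² + 4λ − 15 = 0.
λ = (−4 + √(4² + 4·4·15)) / (2·4) = (−4 + √256) / 8 = (−4 + 16)/8 = 3/2.
ℓ''(λ) = −15/λ² − 4 < 0, confirming a maximum.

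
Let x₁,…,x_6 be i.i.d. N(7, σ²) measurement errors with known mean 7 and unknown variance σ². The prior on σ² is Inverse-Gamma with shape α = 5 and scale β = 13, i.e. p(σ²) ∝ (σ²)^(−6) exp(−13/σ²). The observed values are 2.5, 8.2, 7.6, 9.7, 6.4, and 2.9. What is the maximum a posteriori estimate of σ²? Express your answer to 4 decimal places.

σ̂²_MAP = 4.0283

Sum of squared deviations about the known mean: SS = (2.5−7)² + (8.2−7)² + (7.6−7)² + (9.7−7)² + (6.4−7)² + (2.9−7)² = 46.51.
The Normal likelihood contributes (σ²)^(−n/2) exp(−SS/(2σ²)), so the posterior is Inverse-Gamma(α + n/2, β + SS/2) = Inverse-Gamma(8, 36.255).
The mode of Inverse-Gamma(a, b) is b/(a+1) = 36.255/9 ≈ 4.0283.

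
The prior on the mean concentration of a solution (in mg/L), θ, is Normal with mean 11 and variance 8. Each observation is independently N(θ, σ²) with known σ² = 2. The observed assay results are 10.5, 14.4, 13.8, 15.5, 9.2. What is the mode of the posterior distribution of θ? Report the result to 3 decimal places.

θ̂_MAP = 12.600

n = 5; x̄ = (10.5 + 14.4 + 13.8 + 15.5 + 9.2)/5 = 63.4/5 = 12.68.
For a Normal prior and Normal likelihood with known variance, the posterior is Normal; its mode equals its mean, the precision-weighted average.
Prior precision 1/σ₀² = 1/8 = 0.125; data precision n/σ² = 5/2 = 2.5.
θ̂ = (0.125·11 + 2.5·12.68) / (0.125 + 2.5) = 33.075/2.625 = 12.600.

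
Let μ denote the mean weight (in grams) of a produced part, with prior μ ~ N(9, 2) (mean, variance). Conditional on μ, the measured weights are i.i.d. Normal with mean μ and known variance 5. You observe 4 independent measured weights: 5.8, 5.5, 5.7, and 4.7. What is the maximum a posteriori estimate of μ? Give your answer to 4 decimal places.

μ̂_MAP = 6.8000

n = 4; x̄ = (5.8 + 5.5 + 5.7 + 4.7)/4 = 21.7/4 = 5.425.
For a Normal prior and Normal likelihood with known variance, the posterior is Normal; its mode equals its mean, the precision-weighted average.
Prior precision 1/σ₀² = 1/2 = 0.5; data precision n/σ² = 4/5 = 0.8.
μ̂ = (0.5·9 + 0.8·5.425) / (0.5 + 0.8) = 8.84/1.3 = 6.8000.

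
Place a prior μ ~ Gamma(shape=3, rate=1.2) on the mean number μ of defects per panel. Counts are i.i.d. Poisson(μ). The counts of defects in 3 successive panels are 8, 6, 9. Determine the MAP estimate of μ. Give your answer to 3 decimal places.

Σxᵢ = 8+6+9 = 23, with n = 3.
Posterior ∝ μ^2e^(−1.2μ) · μ^23e^(−3μ) = μ^25e^(−4.2μ), i.e. Gamma(shape=26, rate=4.2).
The mode of a Gamma(a, b) with a ≥ 1 (shape–rate) is (a−1)/b = 25/4.2 ≈ 5.952.

μ̂_MAP = 5.952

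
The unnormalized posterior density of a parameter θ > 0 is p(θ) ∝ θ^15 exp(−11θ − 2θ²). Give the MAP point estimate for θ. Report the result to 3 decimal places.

ℓ'(θ) = 15/θ − 11 − 4θ. Setting this to zero and multiplying by θ: 4θ² + 11θ − 15 = 0.
θ = (−11 + √(11² + 4·4·15)) / (2·4) = (−11 + √361) / 8 = (−11 + 19)/8 = 1.
ℓ''(θ) = −15/θ² − 4 < 0, confirming a maximum.

θ̂_MAP = 1.000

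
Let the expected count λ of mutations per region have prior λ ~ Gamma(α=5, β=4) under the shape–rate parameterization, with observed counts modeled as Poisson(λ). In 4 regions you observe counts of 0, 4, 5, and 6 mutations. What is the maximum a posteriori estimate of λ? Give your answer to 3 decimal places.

λ̂_MAP = 2.375

Σxᵢ = 0+4+5+6 = 15, with n = 4.
Posterior ∝ λ^4e^(−4λ) · λ^15e^(−4λ) = λ^19e^(−8λ), i.e. Gamma(shape=20, rate=8).
The mode of a Gamma(a, b) with a ≥ 1 (shape–rate) is (a−1)/b = 19/8 ≈ 2.375.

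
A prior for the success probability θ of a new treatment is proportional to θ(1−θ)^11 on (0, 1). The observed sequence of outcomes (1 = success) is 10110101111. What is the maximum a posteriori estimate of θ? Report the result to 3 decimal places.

The prior density ∝ θ(1−θ)^11 is the kernel of Beta(2, 12).
Data: 8 successes in 11 trials (from the sequence). The binomial likelihood contributes θ^8(1−θ)^3, so the posterior is Beta(2+8, 12+3) = Beta(10, 15).
For Beta(a, b) with a, b > 1 the mode is (a−1)/(a+b−2) = 9/23 ≈ 0.391.

θ̂_MAP = 0.391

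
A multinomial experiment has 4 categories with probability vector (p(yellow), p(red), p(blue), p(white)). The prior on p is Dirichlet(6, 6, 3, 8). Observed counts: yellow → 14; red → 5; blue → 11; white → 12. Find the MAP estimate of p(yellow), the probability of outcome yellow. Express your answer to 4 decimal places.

MAP estimate of p(yellow) = 0.3115

The posterior is Dirichlet(αᵢ + nᵢ) = Dirichlet(20, 11, 14, 20).
For a Dirichlet(a₁,…,a_K) with all aᵢ > 1, the mode has j-th component (aⱼ − 1)/(Σaᵢ − K).
Here Σaᵢ = 65 and K = 4, so p(yellow) = (20 − 1)/(65 − 4) = 19/61 ≈ 0.3115.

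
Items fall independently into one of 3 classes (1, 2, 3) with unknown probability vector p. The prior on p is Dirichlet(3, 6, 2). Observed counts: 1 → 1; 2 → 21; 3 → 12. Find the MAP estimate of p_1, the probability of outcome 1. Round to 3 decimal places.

MAP estimate: 0.071

The posterior is Dirichlet(αᵢ + nᵢ) = Dirichlet(4, 27, 14).
For a Dirichlet(a₁,…,a_K) with all aᵢ > 1, the mode has j-th component (aⱼ − 1)/(Σaᵢ − K).
Here Σaᵢ = 45 and K = 3, so p_1 = (4 − 1)/(45 − 3) = 3/42 ≈ 0.071.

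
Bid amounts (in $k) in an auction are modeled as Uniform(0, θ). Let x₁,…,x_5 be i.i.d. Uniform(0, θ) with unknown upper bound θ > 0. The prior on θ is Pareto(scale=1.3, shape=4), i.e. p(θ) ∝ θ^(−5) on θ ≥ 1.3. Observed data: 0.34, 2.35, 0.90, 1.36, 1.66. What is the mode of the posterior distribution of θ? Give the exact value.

The Uniform(0, θ) likelihood is θ^(−n) for θ ≥ max(xᵢ), zero otherwise. Here max(xᵢ) = 2.35.
Posterior ∝ θ^(−5) · θ^(−5) = θ^(−10) on θ ≥ max(1.3, 2.35) = 2.35.
This density is strictly decreasing in θ, so the posterior mode lies at the lower boundary of the support.

θ̂_MAP = 2.35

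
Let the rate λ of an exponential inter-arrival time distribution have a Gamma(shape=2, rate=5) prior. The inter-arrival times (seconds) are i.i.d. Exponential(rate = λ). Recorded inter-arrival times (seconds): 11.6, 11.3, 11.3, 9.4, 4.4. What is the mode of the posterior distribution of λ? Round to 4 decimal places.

The Exponential(rate=λ) likelihood is ∝ λ^n e^(−λΣtᵢ). Here n = 5 and Σtᵢ = 11.6 + 11.3 + 11.3 + 9.4 + 4.4 = 48.
Posterior ∝ λe^(−5λ) · λ^5e^(−48λ) = λ^6e^(−53λ), i.e. Gamma(7, 53).
Mode = (a−1)/b = 6/53 ≈ 0.1132.

λ̂_MAP = 0.1132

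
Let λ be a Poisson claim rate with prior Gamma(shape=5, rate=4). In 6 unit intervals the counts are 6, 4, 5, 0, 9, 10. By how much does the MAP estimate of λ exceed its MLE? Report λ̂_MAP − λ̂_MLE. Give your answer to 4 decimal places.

Σxᵢ = 34. Posterior is Gamma(39, 10); MAP = (39−1)/10 = 38/10 ≈ 3.80000.
MLE = x̄ = 34/6 ≈ 5.66667.
Difference = 38/10 − 34/6 = -28/15 ≈ -1.8667.

MAP − MLE = -1.8667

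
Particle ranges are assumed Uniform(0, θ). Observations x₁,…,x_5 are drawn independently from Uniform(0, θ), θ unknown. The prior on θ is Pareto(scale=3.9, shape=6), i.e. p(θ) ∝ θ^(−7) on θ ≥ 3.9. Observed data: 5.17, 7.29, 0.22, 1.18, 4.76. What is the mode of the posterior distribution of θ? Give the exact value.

θ̂_MAP = 7.29

The Uniform(0, θ) likelihood is θ^(−n) for θ ≥ max(xᵢ), zero otherwise. Here max(xᵢ) = 7.29.
Posterior ∝ θ^(−7) · θ^(−5) = θ^(−12) on θ ≥ max(3.9, 7.29) = 7.29.
This density is strictly decreasing in θ, so the posterior mode lies at the lower boundary of the support.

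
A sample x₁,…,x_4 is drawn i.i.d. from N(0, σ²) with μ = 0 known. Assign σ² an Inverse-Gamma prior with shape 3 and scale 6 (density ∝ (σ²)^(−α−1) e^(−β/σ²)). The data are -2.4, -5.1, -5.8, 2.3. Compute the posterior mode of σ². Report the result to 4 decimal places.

σ̂²_MAP = 6.8917

Sum of squared deviations about the known mean: SS = (-2.4−0)² + (-5.1−0)² + (-5.8−0)² + (2.3−0)² = 70.7.
The Normal likelihood contributes (σ²)^(−n/2) exp(−SS/(2σ²)), so the posterior is Inverse-Gamma(α + n/2, β + SS/2) = Inverse-Gamma(5, 41.35).
The mode of Inverse-Gamma(a, b) is b/(a+1) = 41.35/6 ≈ 6.8917.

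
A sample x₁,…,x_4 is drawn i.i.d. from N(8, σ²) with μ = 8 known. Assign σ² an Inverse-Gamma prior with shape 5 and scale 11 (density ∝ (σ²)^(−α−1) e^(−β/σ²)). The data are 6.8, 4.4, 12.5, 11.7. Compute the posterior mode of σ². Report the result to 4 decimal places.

Sum of squared deviations about the known mean: SS = (6.8−8)² + (4.4−8)² + (12.5−8)² + (11.7−8)² = 48.34.
The Normal likelihood contributes (σ²)^(−n/2) exp(−SS/(2σ²)), so the posterior is Inverse-Gamma(α + n/2, β + SS/2) = Inverse-Gamma(7, 35.17).
The mode of Inverse-Gamma(a, b) is b/(a+1) = 35.17/8 ≈ 4.3963.

σ̂²_MAP = 4.3963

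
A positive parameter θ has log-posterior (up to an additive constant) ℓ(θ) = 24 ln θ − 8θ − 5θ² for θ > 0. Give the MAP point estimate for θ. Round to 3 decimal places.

θ̂_MAP = 1.200

ℓ'(θ) = 24/θ − 8 − 10θ. Setting this to zero and multiplying by θ: 10θ² + 8θ − 24 = 0.
θ = (−8 + √(8² + 4·10·24)) / (2·10) = (−8 + √1024) / 20 = (−8 + 32)/20 = 6/5.
ℓ''(θ) = −24/θ² − 10 < 0, confirming a maximum.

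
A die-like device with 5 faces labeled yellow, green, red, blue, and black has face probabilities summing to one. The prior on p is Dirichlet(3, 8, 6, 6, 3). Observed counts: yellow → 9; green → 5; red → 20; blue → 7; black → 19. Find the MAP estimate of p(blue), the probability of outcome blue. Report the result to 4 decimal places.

MAP estimate of p(blue) = 0.1481

The posterior is Dirichlet(αᵢ + nᵢ) = Dirichlet(12, 13, 26, 13, 22).
For a Dirichlet(a₁,…,a_K) with all aᵢ > 1, the mode has j-th component (aⱼ − 1)/(Σaᵢ − K).
Here Σaᵢ = 86 and K = 5, so p(blue) = (13 − 1)/(86 − 5) = 12/81 ≈ 0.1481.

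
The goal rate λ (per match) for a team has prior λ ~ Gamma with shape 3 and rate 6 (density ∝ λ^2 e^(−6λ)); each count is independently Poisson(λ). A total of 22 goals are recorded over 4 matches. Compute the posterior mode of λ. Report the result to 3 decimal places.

λ̂_MAP = 2.400

Σxᵢ = 22, n = 4.
Posterior ∝ λ^2e^(−6λ) · λ^22e^(−4λ) = λ^24e^(−10λ), i.e. Gamma(shape=25, rate=10).
The mode of a Gamma(a, b) with a ≥ 1 (shape–rate) is (a−1)/b = 24/10 ≈ 2.400.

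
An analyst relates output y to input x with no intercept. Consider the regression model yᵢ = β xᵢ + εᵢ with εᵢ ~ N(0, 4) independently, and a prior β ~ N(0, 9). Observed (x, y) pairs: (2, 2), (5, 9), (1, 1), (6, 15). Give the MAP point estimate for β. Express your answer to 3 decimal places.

β̂_MAP = 2.107

log p(β | y) = −Σ(yᵢ − βxᵢ)²/(2·4) − β²/(2·9) + const.
Setting the derivative to zero: Σxᵢ(yᵢ − βxᵢ)/4 − β/9 = 0, so β = Σxᵢyᵢ / (Σxᵢ² + σ²/τ²).
Σxᵢyᵢ = 2·2 + 5·9 + 1·1 + 6·15 = 140; Σxᵢ² = 66; σ²/τ² = 4/9.
β̂_MAP = 140 / (66 + 4/9) = 140/(598/9) = 630/299 ≈ 2.107.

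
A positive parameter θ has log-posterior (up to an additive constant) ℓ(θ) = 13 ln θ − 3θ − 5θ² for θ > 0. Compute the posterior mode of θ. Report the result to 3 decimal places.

ℓ'(θ) = 13/θ − 3 − 10θ. Setting this to zero and multiplying by θ: 10θ² + 3θ − 13 = 0.
θ = (−3 + √(3² + 4·10·13)) / (2·10) = (−3 + √529) / 20 = (−3 + 23)/20 = 1.
ℓ''(θ) = −13/θ² − 10 < 0, confirming a maximum.

θ̂_MAP = 1.000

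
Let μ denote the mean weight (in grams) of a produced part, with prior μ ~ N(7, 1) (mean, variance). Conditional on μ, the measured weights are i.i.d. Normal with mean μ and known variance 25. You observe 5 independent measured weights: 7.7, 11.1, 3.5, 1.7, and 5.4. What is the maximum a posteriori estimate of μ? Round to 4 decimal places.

μ̂_MAP = 6.8133

n = 5; x̄ = (7.7 + 11.1 + 3.5 + 1.7 + 5.4)/5 = 29.4/5 = 5.88.
For a Normal prior and Normal likelihood with known variance, the posterior is Normal; its mode equals its mean, the precision-weighted average.
Prior precision 1/σ₀² = 1/1 = 1; data precision n/σ² = 5/25 = 0.2.
μ̂ = (1·7 + 0.2·5.88) / (1 + 0.2) = 8.176/1.2 = 511/75 ≈ 6.8133.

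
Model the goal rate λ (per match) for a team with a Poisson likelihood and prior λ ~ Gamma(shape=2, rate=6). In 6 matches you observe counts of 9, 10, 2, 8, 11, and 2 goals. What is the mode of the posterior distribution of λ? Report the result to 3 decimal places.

λ̂_MAP = 3.583

Σxᵢ = 9+10+2+8+11+2 = 42, with n = 6.
Posterior ∝ λe^(−6λ) · λ^42e^(−6λ) = λ^43e^(−12λ), i.e. Gamma(shape=44, rate=12).
The mode of a Gamma(a, b) with a ≥ 1 (shape–rate) is (a−1)/b = 43/12 ≈ 3.583.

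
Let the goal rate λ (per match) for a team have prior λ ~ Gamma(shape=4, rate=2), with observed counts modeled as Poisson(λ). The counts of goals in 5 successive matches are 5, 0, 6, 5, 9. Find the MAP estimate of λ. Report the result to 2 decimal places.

λ̂_MAP = 4.00

Σxᵢ = 5+0+6+5+9 = 25, with n = 5.
Posterior ∝ λ^3e^(−2λ) · λ^25e^(−5λ) = λ^28e^(−7λ), i.e. Gamma(shape=29, rate=7).
The mode of a Gamma(a, b) with a ≥ 1 (shape–rate) is (a−1)/b = 28/7 ≈ 4.00.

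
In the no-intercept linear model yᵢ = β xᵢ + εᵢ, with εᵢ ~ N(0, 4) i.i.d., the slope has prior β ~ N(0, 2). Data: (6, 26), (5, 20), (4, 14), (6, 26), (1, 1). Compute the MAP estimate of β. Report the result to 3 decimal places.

log p(β | y) = −Σ(yᵢ − βxᵢ)²/(2·4) − β²/(2·2) + const.
Setting the derivative to zero: Σxᵢ(yᵢ − βxᵢ)/4 − β/2 = 0, so β = Σxᵢyᵢ / (Σxᵢ² + σ²/τ²).
Σxᵢyᵢ = 6·26 + 5·20 + 4·14 + 6·26 + 1·1 = 469; Σxᵢ² = 114; σ²/τ² = 2.
β̂_MAP = 469 / (114 + 2) = 469/116 ≈ 4.043.

β̂_MAP = 4.043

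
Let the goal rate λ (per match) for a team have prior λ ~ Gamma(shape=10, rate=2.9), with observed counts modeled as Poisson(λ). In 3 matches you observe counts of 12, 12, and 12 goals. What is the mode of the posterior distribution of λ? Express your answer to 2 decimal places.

λ̂_MAP = 7.63

Σxᵢ = 12+12+12 = 36, with n = 3.
Posterior ∝ λ^9e^(−2.9λ) · λ^36e^(−3λ) = λ^45e^(−5.9λ), i.e. Gamma(shape=46, rate=5.9).
The mode of a Gamma(a, b) with a ≥ 1 (shape–rate) is (a−1)/b = 45/5.9 ≈ 7.63.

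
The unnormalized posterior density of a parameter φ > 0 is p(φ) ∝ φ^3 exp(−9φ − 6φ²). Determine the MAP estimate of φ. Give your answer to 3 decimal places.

ℓ'(φ) = 3/φ − 9 − 12φ. Setting this to zero and multiplying by φ: 12φ² + 9φ − 3 = 0.
φ = (−9 + √(9² + 4·12·3)) / (2·12) = (−9 + √225) / 24 = (−9 + 15)/24 = 1/4.
ℓ''(φ) = −3/φ² − 12 < 0, confirming a maximum.

φ̂_MAP = 0.250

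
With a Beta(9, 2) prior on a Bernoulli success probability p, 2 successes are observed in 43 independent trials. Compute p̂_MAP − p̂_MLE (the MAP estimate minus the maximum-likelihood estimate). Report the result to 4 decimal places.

Posterior is Beta(11, 43); MAP = (11−1)/(54−2) = 10/52 ≈ 0.19231.
MLE ignores the prior: p̂_MLE = k/n = 2/43 ≈ 0.04651.
Difference = 10/52 − 2/43 = 163/1118 ≈ 0.1458.

MAP − MLE = 0.1458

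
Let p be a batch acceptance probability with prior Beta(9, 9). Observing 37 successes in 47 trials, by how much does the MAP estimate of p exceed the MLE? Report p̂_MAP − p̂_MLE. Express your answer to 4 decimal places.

MAP − MLE = -0.0729

Posterior is Beta(46, 19); MAP = (46−1)/(65−2) = 45/63 ≈ 0.71429.
MLE ignores the prior: p̂_MLE = k/n = 37/47 ≈ 0.78723.
Difference = 45/63 − 37/47 = -24/329 ≈ -0.0729.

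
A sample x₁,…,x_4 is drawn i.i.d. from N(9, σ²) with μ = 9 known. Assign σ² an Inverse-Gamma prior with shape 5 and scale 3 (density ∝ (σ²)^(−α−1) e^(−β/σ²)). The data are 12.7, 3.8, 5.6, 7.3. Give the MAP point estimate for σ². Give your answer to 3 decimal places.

Sum of squared deviations about the known mean: SS = (12.7−9)² + (3.8−9)² + (5.6−9)² + (7.3−9)² = 55.18.
The Normal likelihood contributes (σ²)^(−n/2) exp(−SS/(2σ²)), so the posterior is Inverse-Gamma(α + n/2, β + SS/2) = Inverse-Gamma(7, 30.59).
The mode of Inverse-Gamma(a, b) is b/(a+1) = 30.59/8 ≈ 3.824.

σ̂²_MAP = 3.824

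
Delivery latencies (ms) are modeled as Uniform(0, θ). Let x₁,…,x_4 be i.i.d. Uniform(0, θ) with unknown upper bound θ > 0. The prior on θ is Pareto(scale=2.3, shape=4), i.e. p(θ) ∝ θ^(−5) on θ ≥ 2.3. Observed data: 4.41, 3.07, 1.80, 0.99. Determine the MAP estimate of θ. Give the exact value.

The Uniform(0, θ) likelihood is θ^(−n) for θ ≥ max(xᵢ), zero otherwise. Here max(xᵢ) = 4.41.
Posterior ∝ θ^(−5) · θ^(−4) = θ^(−9) on θ ≥ max(2.3, 4.41) = 4.41.
This density is strictly decreasing in θ, so the posterior mode lies at the lower boundary of the support.

θ̂_MAP = 4.41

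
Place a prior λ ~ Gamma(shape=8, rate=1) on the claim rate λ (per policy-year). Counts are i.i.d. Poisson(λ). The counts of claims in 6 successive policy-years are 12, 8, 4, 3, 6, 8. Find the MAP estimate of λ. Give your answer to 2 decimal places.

Σxᵢ = 12+8+4+3+6+8 = 41, with n = 6.
Posterior ∝ λ^7e^(−1λ) · λ^41e^(−6λ) = λ^48e^(−7λ), i.e. Gamma(shape=49, rate=7).
The mode of a Gamma(a, b) with a ≥ 1 (shape–rate) is (a−1)/b = 48/7 ≈ 6.86.

λ̂_MAP = 6.86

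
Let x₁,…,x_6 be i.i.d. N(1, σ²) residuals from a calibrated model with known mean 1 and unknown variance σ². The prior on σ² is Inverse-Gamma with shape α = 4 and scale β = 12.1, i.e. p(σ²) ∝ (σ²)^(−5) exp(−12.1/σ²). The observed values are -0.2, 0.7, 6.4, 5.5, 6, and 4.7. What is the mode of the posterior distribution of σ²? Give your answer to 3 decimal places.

σ̂²_MAP = 7.114

Sum of squared deviations about the known mean: SS = (-0.2−1)² + (0.7−1)² + (6.4−1)² + (5.5−1)² + (6−1)² + (4.7−1)² = 89.63.
The Normal likelihood contributes (σ²)^(−n/2) exp(−SS/(2σ²)), so the posterior is Inverse-Gamma(α + n/2, β + SS/2) = Inverse-Gamma(7, 56.915).
The mode of Inverse-Gamma(a, b) is b/(a+1) = 56.915/8 ≈ 7.114.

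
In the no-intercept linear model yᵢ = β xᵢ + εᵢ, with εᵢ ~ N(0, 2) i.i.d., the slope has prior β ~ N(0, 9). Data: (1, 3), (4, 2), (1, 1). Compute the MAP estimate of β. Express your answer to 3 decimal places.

log p(β | y) = −Σ(yᵢ − βxᵢ)²/(2·2) − β²/(2·9) + const.
Setting the derivative to zero: Σxᵢ(yᵢ − βxᵢ)/2 − β/9 = 0, so β = Σxᵢyᵢ / (Σxᵢ² + σ²/τ²).
Σxᵢyᵢ = 1·3 + 4·2 + 1·1 = 12; Σxᵢ² = 18; σ²/τ² = 2/9.
β̂_MAP = 12 / (18 + 2/9) = 12/(164/9) = 27/41 ≈ 0.659.

β̂_MAP = 0.659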